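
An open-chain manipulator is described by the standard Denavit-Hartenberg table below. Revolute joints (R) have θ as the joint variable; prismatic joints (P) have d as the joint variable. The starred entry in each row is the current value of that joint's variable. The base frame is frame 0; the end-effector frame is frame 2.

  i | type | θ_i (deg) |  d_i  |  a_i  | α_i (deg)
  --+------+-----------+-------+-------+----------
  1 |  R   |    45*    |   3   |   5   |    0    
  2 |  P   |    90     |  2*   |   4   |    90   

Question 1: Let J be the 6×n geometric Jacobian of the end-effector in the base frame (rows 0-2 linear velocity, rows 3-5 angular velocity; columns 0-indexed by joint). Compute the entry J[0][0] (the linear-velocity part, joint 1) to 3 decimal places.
axis z_0 = ẑ; lever o_n−o_0 = (0.7071,6.3640,5.0000)
cross product → J_v[:, 0] = (-6.3640,0.7071,0.0000)
J_ω[:, 0] = z_0
entry J[0][0] = -6.3640

-6.364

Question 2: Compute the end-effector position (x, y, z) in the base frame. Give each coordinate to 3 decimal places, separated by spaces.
0.707 6.364 5.000

after link 1: o_1 = (3.5355, 3.5355, 3.0000)
after link 2: o_2 = (0.7071, 6.3640, 5.0000)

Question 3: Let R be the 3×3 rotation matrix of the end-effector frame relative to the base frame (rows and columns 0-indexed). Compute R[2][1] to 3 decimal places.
End-effector y-axis (col 1 of R) = (-0.0000,-0.0000,1.0000)
R[2][1] = 1.0000

1.000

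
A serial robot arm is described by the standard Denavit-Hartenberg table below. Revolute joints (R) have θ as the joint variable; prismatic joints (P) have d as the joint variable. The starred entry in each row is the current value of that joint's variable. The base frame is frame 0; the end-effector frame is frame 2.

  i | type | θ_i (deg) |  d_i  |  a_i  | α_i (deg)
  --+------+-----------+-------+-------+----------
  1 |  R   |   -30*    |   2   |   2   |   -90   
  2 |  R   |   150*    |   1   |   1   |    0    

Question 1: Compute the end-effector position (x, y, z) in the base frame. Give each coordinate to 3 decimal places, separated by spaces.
1.482 0.299 1.500

after link 1: o_1 = (1.7321, -1.0000, 2.0000)
after link 2: o_2 = (1.4821, 0.2990, 1.5000)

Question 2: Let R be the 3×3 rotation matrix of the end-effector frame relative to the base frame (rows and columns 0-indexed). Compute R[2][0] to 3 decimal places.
-0.500

End-effector x-axis (col 0 of R) = (-0.7500,0.4330,-0.5000)
R[2][0] = -0.5000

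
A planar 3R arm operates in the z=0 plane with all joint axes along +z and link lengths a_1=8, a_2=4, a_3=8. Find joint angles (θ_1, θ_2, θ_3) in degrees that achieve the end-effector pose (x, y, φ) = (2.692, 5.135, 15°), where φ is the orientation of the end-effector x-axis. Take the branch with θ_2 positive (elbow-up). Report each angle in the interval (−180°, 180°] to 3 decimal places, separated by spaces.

120.001 134.999 120.000

wrist centre = target − a_3·(cos φ, sin φ) = (-5.0354, 3.0644)
cos θ_2 = (34.7462−8²−4²)/(2·8·4) = -0.7071; θ_2 = 134.9987° (elbow-up)
β = atan2(3.0644,-5.0354) = 148.6761°; ψ = atan2(2.8285,5.1716) = 28.6753°
θ_1 = β − ψ = 120.0009°
θ_3 = φ − θ_1 − θ_2 = 120.0004° (wrapped to (-180°,180°])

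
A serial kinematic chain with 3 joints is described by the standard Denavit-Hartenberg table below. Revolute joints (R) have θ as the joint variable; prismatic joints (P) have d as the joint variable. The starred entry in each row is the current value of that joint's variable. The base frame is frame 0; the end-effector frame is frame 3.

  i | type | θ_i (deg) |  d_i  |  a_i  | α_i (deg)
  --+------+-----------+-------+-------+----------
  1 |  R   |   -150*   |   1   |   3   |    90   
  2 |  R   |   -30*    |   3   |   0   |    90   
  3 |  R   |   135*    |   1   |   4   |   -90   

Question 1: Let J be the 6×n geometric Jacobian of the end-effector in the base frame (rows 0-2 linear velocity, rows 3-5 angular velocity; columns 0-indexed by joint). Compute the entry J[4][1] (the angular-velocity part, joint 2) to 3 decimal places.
0.866

axis z_1 = (-0.5000,0.8660,0.0000); lever o_n−o_1 = (-0.3599,6.5223,0.5482)
cross product → J_v[:, 1] = (0.4747,0.2741,-2.9495)
J_ω[:, 1] = z_1
entry J[4][1] = 0.8660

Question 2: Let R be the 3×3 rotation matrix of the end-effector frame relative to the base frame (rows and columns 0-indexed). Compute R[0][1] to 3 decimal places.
-0.433

End-effector y-axis (col 1 of R) = (-0.4330,-0.2500,0.8660)
R[0][1] = -0.4330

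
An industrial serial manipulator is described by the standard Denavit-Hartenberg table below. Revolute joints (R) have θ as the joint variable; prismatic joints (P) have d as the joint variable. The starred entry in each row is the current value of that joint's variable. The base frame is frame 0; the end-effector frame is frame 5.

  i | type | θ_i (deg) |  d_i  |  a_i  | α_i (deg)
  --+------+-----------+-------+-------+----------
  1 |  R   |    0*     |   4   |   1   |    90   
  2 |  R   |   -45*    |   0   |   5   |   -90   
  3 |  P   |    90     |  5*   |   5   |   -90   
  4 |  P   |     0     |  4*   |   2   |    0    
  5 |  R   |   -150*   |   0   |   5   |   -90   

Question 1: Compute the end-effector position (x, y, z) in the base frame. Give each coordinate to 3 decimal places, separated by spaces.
7.010 2.670 8.596

after link 1: o_1 = (1.0000, 0.0000, 4.0000)
after link 2: o_2 = (4.5355, -0.0000, 0.4645)
after link 3: o_3 = (8.0711, 5.0000, 4.0000)
after link 4: o_4 = (5.2426, 7.0000, 6.8284)
after link 5: o_5 = (7.0104, 2.6699, 8.5962)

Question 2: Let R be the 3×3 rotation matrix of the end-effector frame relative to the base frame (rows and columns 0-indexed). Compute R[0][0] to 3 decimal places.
0.354

End-effector x-axis (col 0 of R) = (0.3536,-0.8660,0.3536)
R[0][0] = 0.3536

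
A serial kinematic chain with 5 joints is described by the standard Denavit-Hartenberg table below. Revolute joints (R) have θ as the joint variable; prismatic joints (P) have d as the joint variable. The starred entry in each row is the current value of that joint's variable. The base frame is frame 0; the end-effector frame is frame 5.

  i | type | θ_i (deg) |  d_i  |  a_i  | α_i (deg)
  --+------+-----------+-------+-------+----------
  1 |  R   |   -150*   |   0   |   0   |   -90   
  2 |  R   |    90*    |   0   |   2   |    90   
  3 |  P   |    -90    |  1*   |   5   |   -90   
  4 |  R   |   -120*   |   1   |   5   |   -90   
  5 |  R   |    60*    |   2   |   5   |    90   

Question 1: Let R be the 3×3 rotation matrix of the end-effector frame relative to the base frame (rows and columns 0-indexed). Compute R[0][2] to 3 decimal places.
End-effector z-axis (col 2 of R) = (-0.4330,-0.7500,-0.5000)
R[0][2] = -0.4330

-0.433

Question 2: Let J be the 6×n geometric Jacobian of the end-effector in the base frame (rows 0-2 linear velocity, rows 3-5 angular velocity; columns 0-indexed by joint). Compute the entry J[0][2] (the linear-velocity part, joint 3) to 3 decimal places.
-0.866

prismatic axis z_2 = (-0.8660,-0.5000,0.0000)
J_v[:, 2] = z_2; J_ω[:, 2] = (0,0,0)
entry J[0][2] = -0.8660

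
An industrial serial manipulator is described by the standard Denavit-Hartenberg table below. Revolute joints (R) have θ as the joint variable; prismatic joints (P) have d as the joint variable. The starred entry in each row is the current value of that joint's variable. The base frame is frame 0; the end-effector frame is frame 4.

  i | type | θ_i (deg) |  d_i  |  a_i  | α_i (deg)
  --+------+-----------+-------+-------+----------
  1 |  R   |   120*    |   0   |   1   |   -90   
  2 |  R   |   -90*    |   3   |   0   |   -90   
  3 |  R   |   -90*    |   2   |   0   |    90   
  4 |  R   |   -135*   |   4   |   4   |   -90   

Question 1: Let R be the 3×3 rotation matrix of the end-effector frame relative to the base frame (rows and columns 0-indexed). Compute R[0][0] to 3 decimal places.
0.966

End-effector x-axis (col 0 of R) = (0.9659,-0.2588,-0.0000)
R[0][0] = 0.9659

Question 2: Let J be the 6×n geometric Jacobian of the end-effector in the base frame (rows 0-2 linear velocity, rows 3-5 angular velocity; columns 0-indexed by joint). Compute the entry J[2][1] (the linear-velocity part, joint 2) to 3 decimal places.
0.828

axis z_1 = (-0.8660,-0.5000,0.0000); lever o_n−o_1 = (0.2656,-0.8032,-4.0000)
cross product → J_v[:, 1] = (2.0000,-3.4641,0.8284)
J_ω[:, 1] = z_1
entry J[2][1] = 0.8284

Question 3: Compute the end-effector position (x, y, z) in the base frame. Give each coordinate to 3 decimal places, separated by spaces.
after link 1: o_1 = (-0.5000, 0.8660, 0.0000)
after link 2: o_2 = (-3.0981, -0.6340, 0.0000)
after link 3: o_3 = (-4.0981, 1.0981, 0.0000)
after link 4: o_4 = (-0.2344, 0.0628, -4.0000)

-0.234 0.063 -4.000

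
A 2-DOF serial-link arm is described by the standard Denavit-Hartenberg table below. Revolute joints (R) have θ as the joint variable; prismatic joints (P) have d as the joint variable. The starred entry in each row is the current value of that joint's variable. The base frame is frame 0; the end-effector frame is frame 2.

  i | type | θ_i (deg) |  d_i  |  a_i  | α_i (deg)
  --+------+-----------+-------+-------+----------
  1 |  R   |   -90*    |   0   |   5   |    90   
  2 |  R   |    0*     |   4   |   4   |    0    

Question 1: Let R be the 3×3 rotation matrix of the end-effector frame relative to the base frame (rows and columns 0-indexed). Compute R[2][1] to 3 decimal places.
End-effector y-axis (col 1 of R) = (0.0000,0.0000,1.0000)
R[2][1] = 1.0000

1.000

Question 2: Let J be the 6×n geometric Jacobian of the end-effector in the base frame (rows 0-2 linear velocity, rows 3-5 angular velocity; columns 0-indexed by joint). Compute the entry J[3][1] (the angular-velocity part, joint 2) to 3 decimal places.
axis z_1 = (-1.0000,-0.0000,0.0000); lever o_n−o_1 = (-4.0000,-4.0000,0.0000)
cross product → J_v[:, 1] = (0.0000,0.0000,4.0000)
J_ω[:, 1] = z_1
entry J[3][1] = -1.0000

-1.000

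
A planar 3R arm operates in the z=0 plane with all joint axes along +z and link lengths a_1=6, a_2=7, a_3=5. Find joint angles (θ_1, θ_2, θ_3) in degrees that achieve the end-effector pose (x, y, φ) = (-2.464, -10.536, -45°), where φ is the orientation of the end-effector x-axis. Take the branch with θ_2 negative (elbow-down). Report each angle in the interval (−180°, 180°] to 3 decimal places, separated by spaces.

wrist centre = target − a_3·(cos φ, sin φ) = (-5.9995, -7.0005)
cos θ_2 = (85.0009−6²−7²)/(2·6·7) = 0.0000; θ_2 = -89.9994° (elbow-down)
β = atan2(-7.0005,-5.9995) = -130.5972°; ψ = atan2(-7.0000,6.0001) = -49.3983°
θ_1 = β − ψ = -81.1989°
θ_3 = φ − θ_1 − θ_2 = 126.1982° (wrapped to (-180°,180°])

-81.199 -89.999 126.198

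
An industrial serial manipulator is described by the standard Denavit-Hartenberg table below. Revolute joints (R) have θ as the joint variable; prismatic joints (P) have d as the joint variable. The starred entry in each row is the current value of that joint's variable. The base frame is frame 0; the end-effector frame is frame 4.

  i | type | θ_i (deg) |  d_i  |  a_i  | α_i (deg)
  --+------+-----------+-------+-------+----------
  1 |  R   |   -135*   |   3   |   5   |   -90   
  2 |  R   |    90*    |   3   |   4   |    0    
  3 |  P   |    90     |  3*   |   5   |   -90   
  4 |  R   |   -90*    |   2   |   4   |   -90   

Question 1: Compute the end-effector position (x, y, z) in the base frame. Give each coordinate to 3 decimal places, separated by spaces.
7.071 -7.071 1.000

after link 1: o_1 = (-3.5355, -3.5355, 3.0000)
after link 2: o_2 = (-1.4142, -5.6569, -1.0000)
after link 3: o_3 = (4.2426, -4.2426, -1.0000)
after link 4: o_4 = (7.0711, -7.0711, 1.0000)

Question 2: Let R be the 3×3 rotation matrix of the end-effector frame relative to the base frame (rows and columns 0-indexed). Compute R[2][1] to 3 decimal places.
End-effector y-axis (col 1 of R) = (-0.0000,-0.0000,-1.0000)
R[2][1] = -1.0000

-1.000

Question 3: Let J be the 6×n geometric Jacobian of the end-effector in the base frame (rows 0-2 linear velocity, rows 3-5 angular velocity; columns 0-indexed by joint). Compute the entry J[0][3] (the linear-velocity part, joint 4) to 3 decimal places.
axis z_3 = (0.0000,0.0000,1.0000); lever o_n−o_3 = (2.8284,-2.8284,2.0000)
cross product → J_v[:, 3] = (2.8284,2.8284,-0.0000)
J_ω[:, 3] = z_3
entry J[0][3] = 2.8284

2.828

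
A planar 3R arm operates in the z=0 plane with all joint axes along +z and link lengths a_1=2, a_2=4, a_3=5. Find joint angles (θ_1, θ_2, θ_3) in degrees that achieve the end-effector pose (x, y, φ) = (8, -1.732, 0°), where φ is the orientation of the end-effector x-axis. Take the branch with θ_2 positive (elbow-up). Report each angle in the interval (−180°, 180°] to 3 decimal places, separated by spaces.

wrist centre = target − a_3·(cos φ, sin φ) = (3.0000, -1.7320)
cos θ_2 = (11.9998−2²−4²)/(2·2·4) = -0.5000; θ_2 = 120.0007° (elbow-up)
β = atan2(-1.7320,3.0000) = -29.9993°; ψ = atan2(3.4641,-0.0000) = 90.0007°
θ_1 = β − ψ = -120.0000°
θ_3 = φ − θ_1 − θ_2 = -0.0007° (wrapped to (-180°,180°])

-120.000 120.001 -0.001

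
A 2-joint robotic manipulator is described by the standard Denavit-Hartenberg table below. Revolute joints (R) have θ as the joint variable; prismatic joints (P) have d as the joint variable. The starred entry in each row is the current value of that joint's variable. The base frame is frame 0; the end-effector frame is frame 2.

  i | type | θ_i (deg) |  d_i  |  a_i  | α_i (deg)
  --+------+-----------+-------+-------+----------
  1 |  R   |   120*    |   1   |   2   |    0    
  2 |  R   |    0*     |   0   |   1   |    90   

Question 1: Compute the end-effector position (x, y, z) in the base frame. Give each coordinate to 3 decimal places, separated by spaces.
-1.500 2.598 1.000

after link 1: o_1 = (-1.0000, 1.7321, 1.0000)
after link 2: o_2 = (-1.5000, 2.5981, 1.0000)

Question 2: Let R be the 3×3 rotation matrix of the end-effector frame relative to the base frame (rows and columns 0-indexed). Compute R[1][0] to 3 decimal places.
End-effector x-axis (col 0 of R) = (-0.5000,0.8660,0.0000)
R[1][0] = 0.8660

0.866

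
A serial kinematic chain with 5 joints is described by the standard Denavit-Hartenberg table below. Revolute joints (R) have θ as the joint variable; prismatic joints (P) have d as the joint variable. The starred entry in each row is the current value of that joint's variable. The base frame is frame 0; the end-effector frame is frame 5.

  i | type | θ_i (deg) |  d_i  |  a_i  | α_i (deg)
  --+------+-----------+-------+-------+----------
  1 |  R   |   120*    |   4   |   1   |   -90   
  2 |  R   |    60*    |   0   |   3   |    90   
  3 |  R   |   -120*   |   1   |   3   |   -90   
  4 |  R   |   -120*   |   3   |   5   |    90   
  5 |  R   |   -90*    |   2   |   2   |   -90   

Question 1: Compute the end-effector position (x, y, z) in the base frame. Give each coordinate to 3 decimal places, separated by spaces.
-3.987 5.771 2.283

after link 1: o_1 = (-0.5000, 0.8660, 4.0000)
after link 2: o_2 = (-1.2500, 2.1651, 1.4019)
after link 3: o_3 = (0.9420, 3.5646, 3.2010)
after link 4: o_4 = (-2.4710, 8.1459, 2.0335)
after link 5: o_5 = (-3.9865, 5.7709, 2.2835)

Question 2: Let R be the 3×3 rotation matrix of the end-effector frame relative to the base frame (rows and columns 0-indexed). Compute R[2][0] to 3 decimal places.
0.750

End-effector x-axis (col 0 of R) = (-0.2165,-0.6250,0.7500)
R[2][0] = 0.7500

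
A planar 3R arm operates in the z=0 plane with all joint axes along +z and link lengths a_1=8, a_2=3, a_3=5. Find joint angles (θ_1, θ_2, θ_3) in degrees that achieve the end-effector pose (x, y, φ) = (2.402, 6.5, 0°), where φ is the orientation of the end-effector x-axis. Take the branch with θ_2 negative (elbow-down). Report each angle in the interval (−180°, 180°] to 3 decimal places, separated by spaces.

wrist centre = target − a_3·(cos φ, sin φ) = (-2.5980, 6.5000)
cos θ_2 = (48.9996−8²−3²)/(2·8·3) = -0.5000; θ_2 = -120.0005° (elbow-down)
β = atan2(6.5000,-2.5980) = 111.7862°; ψ = atan2(-2.5981,6.5000) = -21.7868°
θ_1 = β − ψ = 133.5730°
θ_3 = φ − θ_1 − θ_2 = -13.5724° (wrapped to (-180°,180°])

133.573 -120.001 -13.572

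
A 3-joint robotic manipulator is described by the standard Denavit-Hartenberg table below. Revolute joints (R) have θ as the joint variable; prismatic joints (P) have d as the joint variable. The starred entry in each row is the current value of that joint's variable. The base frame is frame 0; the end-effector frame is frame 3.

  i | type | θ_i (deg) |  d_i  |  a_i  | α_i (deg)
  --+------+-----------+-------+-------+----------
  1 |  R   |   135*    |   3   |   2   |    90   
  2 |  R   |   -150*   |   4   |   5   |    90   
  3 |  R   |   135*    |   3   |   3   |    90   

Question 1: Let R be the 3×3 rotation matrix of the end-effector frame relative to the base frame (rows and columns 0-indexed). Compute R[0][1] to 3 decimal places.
End-effector y-axis (col 1 of R) = (0.3536,-0.3536,0.8660)
R[0][1] = 0.3536

0.354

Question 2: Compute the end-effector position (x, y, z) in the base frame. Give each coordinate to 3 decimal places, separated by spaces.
after link 1: o_1 = (-1.4142, 1.4142, 3.0000)
after link 2: o_2 = (4.4761, 1.1808, 0.5000)
after link 3: o_3 = (5.7377, 2.9192, 4.1587)

5.738 2.919 4.159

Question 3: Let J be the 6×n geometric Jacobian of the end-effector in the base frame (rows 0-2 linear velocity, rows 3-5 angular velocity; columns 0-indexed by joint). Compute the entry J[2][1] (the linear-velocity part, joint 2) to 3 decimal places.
axis z_1 = (0.7071,0.7071,0.0000); lever o_n−o_1 = (7.1519,1.5049,1.1587)
cross product → J_v[:, 1] = (0.8194,-0.8194,-3.9930)
J_ω[:, 1] = z_1
entry J[2][1] = -3.9930

-3.993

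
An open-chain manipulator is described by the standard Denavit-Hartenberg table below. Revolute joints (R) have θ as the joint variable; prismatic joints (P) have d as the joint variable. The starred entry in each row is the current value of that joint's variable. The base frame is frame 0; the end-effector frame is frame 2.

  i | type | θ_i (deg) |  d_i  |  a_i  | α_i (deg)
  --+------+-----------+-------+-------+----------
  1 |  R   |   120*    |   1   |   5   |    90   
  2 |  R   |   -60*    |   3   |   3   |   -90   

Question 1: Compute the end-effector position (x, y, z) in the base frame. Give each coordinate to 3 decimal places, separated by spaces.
after link 1: o_1 = (-2.5000, 4.3301, 1.0000)
after link 2: o_2 = (-0.6519, 7.1292, -1.5981)

-0.652 7.129 -1.598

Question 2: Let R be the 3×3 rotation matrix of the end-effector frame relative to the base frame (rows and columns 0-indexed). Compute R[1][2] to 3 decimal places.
End-effector z-axis (col 2 of R) = (-0.4330,0.7500,0.5000)
R[1][2] = 0.7500

0.750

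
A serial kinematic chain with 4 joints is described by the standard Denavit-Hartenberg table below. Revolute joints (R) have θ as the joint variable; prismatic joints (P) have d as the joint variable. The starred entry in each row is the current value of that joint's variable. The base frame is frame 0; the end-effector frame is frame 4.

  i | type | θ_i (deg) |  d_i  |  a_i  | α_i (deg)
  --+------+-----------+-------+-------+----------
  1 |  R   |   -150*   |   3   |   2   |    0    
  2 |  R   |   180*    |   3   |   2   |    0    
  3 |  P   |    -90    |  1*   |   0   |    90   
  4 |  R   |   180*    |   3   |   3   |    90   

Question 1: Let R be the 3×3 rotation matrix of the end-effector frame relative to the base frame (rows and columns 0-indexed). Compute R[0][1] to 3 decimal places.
End-effector y-axis (col 1 of R) = (-0.8660,-0.5000,0.0000)
R[0][1] = -0.8660

-0.866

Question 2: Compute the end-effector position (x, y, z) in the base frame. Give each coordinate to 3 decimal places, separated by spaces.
after link 1: o_1 = (-1.7321, -1.0000, 3.0000)
after link 2: o_2 = (0.0000, -0.0000, 6.0000)
after link 3: o_3 = (0.0000, -0.0000, 7.0000)
after link 4: o_4 = (-4.0981, 1.0981, 7.0000)

-4.098 1.098 7.000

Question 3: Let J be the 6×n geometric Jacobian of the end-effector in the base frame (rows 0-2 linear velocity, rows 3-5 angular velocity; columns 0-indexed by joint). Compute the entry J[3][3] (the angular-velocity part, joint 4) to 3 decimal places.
-0.866

axis z_3 = (-0.8660,-0.5000,0.0000); lever o_n−o_3 = (-4.0981,1.0981,0.0000)
cross product → J_v[:, 3] = (-0.0000,0.0000,-3.0000)
J_ω[:, 3] = z_3
entry J[3][3] = -0.8660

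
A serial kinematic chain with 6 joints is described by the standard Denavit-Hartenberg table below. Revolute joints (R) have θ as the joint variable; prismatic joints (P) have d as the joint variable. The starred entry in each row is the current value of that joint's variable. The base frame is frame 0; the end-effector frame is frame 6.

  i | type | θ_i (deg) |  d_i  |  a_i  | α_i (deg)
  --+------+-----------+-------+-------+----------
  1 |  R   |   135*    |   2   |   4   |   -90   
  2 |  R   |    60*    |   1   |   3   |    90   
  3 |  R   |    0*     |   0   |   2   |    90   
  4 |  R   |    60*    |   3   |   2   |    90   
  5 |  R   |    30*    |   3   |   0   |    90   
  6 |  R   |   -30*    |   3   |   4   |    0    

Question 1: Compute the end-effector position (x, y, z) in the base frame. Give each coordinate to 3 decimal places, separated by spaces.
-8.391 9.994 -3.330

after link 1: o_1 = (-2.8284, 2.8284, 2.0000)
after link 2: o_2 = (-4.5962, 3.1820, -0.5981)
after link 3: o_3 = (-5.3033, 3.8891, -2.3301)
after link 4: o_4 = (-4.5962, 7.4246, -2.3301)
after link 5: o_5 = (-4.5962, 7.4246, -5.3301)
after link 6: o_6 = (-8.3905, 9.9942, -3.3301)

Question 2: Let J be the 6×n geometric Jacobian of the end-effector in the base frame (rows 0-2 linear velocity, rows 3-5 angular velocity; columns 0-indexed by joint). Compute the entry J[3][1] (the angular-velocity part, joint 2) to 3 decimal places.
-0.707

axis z_1 = (-0.7071,-0.7071,0.0000); lever o_n−o_1 = (-5.5621,7.1658,-5.3301)
cross product → J_v[:, 1] = (3.7690,-3.7690,-9.0000)
J_ω[:, 1] = z_1
entry J[3][1] = -0.7071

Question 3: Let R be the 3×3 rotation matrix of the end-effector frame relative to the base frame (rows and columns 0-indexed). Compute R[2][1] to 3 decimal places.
End-effector y-axis (col 1 of R) = (-0.1294,0.4830,-0.8660)
R[2][1] = -0.8660

-0.866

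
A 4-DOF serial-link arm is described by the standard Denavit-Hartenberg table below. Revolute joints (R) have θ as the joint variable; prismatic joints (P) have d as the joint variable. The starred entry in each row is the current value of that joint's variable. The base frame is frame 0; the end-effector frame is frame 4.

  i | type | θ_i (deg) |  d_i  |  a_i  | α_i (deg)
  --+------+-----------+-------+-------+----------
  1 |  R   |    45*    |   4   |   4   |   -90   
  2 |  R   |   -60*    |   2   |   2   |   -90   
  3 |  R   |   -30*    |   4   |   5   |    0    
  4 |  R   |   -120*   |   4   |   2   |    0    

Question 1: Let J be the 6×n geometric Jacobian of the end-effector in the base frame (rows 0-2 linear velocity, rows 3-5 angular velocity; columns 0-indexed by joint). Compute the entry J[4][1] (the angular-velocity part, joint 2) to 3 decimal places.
axis z_1 = (-0.7071,0.7071,0.0000); lever o_n−o_1 = (2.6356,10.4137,-0.0179)
cross product → J_v[:, 1] = (-0.0127,-0.0127,-9.2272)
J_ω[:, 1] = z_1
entry J[4][1] = 0.7071

0.707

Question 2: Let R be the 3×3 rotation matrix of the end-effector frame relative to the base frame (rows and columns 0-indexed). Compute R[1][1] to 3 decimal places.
0.789

End-effector y-axis (col 1 of R) = (-0.4356,0.7891,0.4330)
R[1][1] = 0.7891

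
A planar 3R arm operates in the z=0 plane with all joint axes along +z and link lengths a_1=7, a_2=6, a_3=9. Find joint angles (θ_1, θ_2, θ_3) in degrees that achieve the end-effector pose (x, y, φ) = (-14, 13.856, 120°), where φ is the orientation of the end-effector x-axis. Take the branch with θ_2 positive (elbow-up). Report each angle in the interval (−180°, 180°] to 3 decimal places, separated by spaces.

wrist centre = target − a_3·(cos φ, sin φ) = (-9.5000, 6.0618)
cos θ_2 = (126.9951−7²−6²)/(2·7·6) = 0.4999; θ_2 = 60.0039° (elbow-up)
β = atan2(6.0618,-9.5000) = 147.4588°; ψ = atan2(5.1964,9.9996) = 27.4588°
θ_1 = β − ψ = 120.0000°
θ_3 = φ − θ_1 − θ_2 = -60.0039° (wrapped to (-180°,180°])

120.000 60.004 -60.004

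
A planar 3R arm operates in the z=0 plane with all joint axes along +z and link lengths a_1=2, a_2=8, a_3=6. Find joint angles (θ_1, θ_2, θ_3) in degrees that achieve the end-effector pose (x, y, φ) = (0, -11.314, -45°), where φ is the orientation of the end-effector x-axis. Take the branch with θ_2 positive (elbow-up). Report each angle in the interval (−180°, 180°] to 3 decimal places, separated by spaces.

wrist centre = target − a_3·(cos φ, sin φ) = (-4.2426, -7.0714)
cos θ_2 = (68.0041−2²−8²)/(2·2·8) = 0.0001; θ_2 = 89.9926° (elbow-up)
β = atan2(-7.0714,-4.2426) = -120.9627°; ψ = atan2(8.0000,2.0010) = 75.9568°
θ_1 = β − ψ = -196.9195°
θ_3 = φ − θ_1 − θ_2 = 61.9269° (wrapped to (-180°,180°])

163.080 89.993 61.927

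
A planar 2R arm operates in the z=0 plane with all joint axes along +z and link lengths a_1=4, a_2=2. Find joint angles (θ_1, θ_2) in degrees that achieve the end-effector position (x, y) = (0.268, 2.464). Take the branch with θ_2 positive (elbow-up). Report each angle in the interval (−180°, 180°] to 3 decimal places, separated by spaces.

60.000 150.003

cos θ_2 = (6.1431−4²−2²)/(2·4·2) = -0.8661; θ_2 = 150.0034° (elbow-up)
β = atan2(2.4640,0.2680) = 83.7926°; ψ = atan2(0.9999,2.2679) = 23.7924°
θ_1 = β − ψ = 60.0002°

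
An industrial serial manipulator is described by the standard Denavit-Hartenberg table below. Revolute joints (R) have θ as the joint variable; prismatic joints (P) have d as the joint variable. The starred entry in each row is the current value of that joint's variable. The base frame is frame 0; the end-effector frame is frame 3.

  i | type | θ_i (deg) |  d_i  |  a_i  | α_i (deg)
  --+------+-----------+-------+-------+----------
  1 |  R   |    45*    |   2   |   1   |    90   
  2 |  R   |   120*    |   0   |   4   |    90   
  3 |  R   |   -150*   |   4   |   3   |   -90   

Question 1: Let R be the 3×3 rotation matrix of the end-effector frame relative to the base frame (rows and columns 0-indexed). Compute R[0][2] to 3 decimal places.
-0.789

End-effector z-axis (col 2 of R) = (-0.7891,0.4356,0.4330)
R[0][2] = -0.7891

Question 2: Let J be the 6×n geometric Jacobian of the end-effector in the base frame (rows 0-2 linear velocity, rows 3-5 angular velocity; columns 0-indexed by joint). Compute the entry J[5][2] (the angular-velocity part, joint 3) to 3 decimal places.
0.500

axis z_2 = (0.6124,0.6124,0.5000); lever o_n−o_2 = (2.3074,4.4287,-0.2500)
cross product → J_v[:, 2] = (-2.3674,1.3068,1.2990)
J_ω[:, 2] = z_2
entry J[5][2] = 0.5000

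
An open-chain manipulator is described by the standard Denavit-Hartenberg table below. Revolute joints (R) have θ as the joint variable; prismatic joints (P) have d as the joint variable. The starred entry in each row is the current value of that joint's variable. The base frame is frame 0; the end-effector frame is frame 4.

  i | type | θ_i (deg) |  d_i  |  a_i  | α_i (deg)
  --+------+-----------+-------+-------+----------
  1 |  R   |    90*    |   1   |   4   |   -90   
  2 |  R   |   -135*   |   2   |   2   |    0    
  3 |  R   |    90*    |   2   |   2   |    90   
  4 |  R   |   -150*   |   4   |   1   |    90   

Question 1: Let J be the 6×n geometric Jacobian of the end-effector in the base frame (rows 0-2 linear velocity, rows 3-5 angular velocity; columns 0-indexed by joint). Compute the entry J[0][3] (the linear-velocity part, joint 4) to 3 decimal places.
0.866

axis z_3 = (-0.0000,-0.7071,0.7071); lever o_n−o_3 = (0.5000,-3.4408,2.2161)
cross product → J_v[:, 3] = (0.8660,0.3536,0.3536)
J_ω[:, 3] = z_3
entry J[0][3] = 0.8660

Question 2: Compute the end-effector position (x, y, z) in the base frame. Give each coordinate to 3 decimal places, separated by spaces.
after link 1: o_1 = (0.0000, 4.0000, 1.0000)
after link 2: o_2 = (-2.0000, 2.5858, 2.4142)
after link 3: o_3 = (-4.0000, 4.0000, 3.8284)
after link 4: o_4 = (-3.5000, 0.5592, 6.0445)

-3.500 0.559 6.044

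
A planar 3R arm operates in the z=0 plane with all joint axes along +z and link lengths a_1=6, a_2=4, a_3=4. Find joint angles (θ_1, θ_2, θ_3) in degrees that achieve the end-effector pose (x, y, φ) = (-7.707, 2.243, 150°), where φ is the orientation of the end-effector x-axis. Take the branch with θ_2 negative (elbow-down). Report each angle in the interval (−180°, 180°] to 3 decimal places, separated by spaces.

-141.551 -134.996 66.547

wrist centre = target − a_3·(cos φ, sin φ) = (-4.2429, 0.2430)
cos θ_2 = (18.0612−6²−4²)/(2·6·4) = -0.7071; θ_2 = -134.9960° (elbow-down)
β = atan2(0.2430,-4.2429) = 176.7221°; ψ = atan2(-2.8286,3.1718) = -41.7270°
θ_1 = β − ψ = 218.4491°
θ_3 = φ − θ_1 − θ_2 = 66.5469° (wrapped to (-180°,180°])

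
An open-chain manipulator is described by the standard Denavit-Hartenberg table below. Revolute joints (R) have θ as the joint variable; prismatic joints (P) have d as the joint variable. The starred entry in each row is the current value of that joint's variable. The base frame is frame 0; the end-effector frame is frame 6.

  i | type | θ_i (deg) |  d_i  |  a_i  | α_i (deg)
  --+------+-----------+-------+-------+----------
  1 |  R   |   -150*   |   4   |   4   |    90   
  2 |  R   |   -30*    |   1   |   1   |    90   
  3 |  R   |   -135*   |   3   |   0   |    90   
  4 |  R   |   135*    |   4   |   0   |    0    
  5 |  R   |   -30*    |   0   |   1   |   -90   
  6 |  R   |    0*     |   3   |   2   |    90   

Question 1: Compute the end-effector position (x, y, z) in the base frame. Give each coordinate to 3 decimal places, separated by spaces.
-5.037 4.513 -0.820

after link 1: o_1 = (-3.4641, -2.0000, 4.0000)
after link 2: o_2 = (-4.7141, -1.5670, 3.5000)
after link 3: o_3 = (-3.4151, -0.8170, 0.9019)
after link 4: o_4 = (-2.7080, 2.8572, 2.3161)
after link 5: o_5 = (-2.5185, 3.1780, 1.3881)
after link 6: o_6 = (-5.0370, 4.5126, -0.8200)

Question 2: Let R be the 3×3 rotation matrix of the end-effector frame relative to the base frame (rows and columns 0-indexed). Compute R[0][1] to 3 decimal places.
-0.966

End-effector y-axis (col 1 of R) = (-0.9658,0.2310,-0.1174)
R[0][1] = -0.9658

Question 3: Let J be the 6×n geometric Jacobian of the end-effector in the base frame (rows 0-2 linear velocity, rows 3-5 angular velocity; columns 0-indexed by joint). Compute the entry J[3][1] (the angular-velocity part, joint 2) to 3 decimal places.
-0.500

axis z_1 = (-0.5000,0.8660,0.0000); lever o_n−o_1 = (-1.5729,6.5126,-4.8200)
cross product → J_v[:, 1] = (-4.1743,-2.4100,-1.8941)
J_ω[:, 1] = z_1
entry J[3][1] = -0.5000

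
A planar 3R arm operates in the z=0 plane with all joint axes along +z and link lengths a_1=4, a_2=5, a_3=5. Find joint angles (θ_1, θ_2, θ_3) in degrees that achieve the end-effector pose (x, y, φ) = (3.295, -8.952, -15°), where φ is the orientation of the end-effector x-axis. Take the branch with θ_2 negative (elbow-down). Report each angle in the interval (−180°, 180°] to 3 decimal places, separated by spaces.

wrist centre = target − a_3·(cos φ, sin φ) = (-1.5346, -7.6579)
cos θ_2 = (60.9986−4²−5²)/(2·4·5) = 0.5000; θ_2 = -60.0023° (elbow-down)
β = atan2(-7.6579,-1.5346) = -101.3319°; ψ = atan2(-4.3302,6.4998) = -33.6718°
θ_1 = β − ψ = -67.6600°
θ_3 = φ − θ_1 − θ_2 = 112.6624° (wrapped to (-180°,180°])

-67.660 -60.002 112.662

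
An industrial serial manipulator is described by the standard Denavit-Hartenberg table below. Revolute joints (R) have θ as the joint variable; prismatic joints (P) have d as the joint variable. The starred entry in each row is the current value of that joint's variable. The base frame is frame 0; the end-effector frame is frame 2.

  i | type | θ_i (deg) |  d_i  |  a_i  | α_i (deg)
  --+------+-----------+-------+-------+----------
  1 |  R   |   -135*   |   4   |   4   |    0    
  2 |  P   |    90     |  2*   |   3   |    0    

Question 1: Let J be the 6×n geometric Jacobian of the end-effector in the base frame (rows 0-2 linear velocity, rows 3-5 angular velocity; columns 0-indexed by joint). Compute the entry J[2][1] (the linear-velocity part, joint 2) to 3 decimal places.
prismatic axis z_1 = (0.0000,0.0000,1.0000)
J_v[:, 1] = z_1; J_ω[:, 1] = (0,0,0)
entry J[2][1] = 1.0000

1.000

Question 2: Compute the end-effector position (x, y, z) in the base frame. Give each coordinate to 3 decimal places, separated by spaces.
-0.707 -4.950 6.000

after link 1: o_1 = (-2.8284, -2.8284, 4.0000)
after link 2: o_2 = (-0.7071, -4.9497, 6.0000)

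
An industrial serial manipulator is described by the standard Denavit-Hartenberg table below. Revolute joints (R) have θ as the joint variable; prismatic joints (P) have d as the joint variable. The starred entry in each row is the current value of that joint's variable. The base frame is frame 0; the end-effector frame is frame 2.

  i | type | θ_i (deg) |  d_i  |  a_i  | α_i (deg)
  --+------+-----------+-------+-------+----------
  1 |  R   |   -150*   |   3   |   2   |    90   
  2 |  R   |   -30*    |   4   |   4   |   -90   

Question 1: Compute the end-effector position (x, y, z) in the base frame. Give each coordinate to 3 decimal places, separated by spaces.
-6.732 0.732 1.000

after link 1: o_1 = (-1.7321, -1.0000, 3.0000)
after link 2: o_2 = (-6.7321, 0.7321, 1.0000)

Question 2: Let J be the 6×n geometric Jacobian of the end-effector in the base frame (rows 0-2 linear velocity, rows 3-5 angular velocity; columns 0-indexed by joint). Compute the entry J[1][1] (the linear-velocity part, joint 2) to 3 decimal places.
-1.000

axis z_1 = (-0.5000,0.8660,0.0000); lever o_n−o_1 = (-5.0000,1.7321,-2.0000)
cross product → J_v[:, 1] = (-1.7321,-1.0000,3.4641)
J_ω[:, 1] = z_1
entry J[1][1] = -1.0000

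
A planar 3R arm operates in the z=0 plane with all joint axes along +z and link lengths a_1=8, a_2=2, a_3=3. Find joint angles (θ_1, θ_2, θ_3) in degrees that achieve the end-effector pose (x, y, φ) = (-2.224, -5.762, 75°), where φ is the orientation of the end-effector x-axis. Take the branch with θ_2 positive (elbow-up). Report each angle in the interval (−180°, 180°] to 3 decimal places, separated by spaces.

-120.005 60.011 134.994

wrist centre = target − a_3·(cos φ, sin φ) = (-3.0005, -8.6598)
cos θ_2 = (83.9945−8²−2²)/(2·8·2) = 0.4998; θ_2 = 60.0114° (elbow-up)
β = atan2(-8.6598,-3.0005) = -109.1103°; ψ = atan2(1.7322,8.9997) = 10.8950°
θ_1 = β − ψ = -120.0053°
θ_3 = φ − θ_1 − θ_2 = 134.9939° (wrapped to (-180°,180°])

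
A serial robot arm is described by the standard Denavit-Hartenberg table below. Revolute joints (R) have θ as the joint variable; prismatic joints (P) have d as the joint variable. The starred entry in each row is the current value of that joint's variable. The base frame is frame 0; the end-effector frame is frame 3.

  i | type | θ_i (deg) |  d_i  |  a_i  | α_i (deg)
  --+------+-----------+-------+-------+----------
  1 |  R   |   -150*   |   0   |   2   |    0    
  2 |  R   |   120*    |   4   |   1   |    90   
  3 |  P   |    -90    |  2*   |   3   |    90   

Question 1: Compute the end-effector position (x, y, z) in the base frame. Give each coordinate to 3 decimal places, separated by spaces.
after link 1: o_1 = (-1.7321, -1.0000, 0.0000)
after link 2: o_2 = (-0.8660, -1.5000, 4.0000)
after link 3: o_3 = (-1.8660, -3.2321, 1.0000)

-1.866 -3.232 1.000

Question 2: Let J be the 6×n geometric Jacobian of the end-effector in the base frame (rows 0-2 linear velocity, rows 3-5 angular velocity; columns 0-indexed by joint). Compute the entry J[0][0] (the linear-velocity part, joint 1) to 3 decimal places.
axis z_0 = ẑ; lever o_n−o_0 = (-1.8660,-3.2321,1.0000)
cross product → J_v[:, 0] = (3.2321,-1.8660,0.0000)
J_ω[:, 0] = z_0
entry J[0][0] = 3.2321

3.232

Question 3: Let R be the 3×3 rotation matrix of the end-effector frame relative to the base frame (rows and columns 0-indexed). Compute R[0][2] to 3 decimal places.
End-effector z-axis (col 2 of R) = (-0.8660,0.5000,-0.0000)
R[0][2] = -0.8660

-0.866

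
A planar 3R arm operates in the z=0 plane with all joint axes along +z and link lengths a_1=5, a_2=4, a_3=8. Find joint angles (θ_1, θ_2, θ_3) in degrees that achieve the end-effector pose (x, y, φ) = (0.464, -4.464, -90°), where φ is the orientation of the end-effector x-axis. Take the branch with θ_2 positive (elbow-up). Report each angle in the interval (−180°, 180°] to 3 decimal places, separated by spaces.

wrist centre = target − a_3·(cos φ, sin φ) = (0.4640, 3.5360)
cos θ_2 = (12.7186−5²−4²)/(2·5·4) = -0.7070; θ_2 = 134.9942° (elbow-up)
β = atan2(3.5360,0.4640) = 82.5243°; ψ = atan2(2.8287,2.1719) = 52.4833°
θ_1 = β − ψ = 30.0410°
θ_3 = φ − θ_1 − θ_2 = 104.9648° (wrapped to (-180°,180°])

30.041 134.994 104.965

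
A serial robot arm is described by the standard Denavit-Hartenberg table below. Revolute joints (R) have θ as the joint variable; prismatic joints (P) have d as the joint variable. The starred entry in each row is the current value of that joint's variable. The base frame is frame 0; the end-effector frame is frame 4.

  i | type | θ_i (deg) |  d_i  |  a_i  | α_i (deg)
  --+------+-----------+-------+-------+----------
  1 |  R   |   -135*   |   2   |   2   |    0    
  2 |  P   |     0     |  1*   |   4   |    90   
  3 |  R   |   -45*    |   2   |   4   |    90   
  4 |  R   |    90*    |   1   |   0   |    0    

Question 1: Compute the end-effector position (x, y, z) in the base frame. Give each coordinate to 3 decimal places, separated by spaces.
-7.157 -4.328 -0.536

after link 1: o_1 = (-1.4142, -1.4142, 2.0000)
after link 2: o_2 = (-4.2426, -4.2426, 3.0000)
after link 3: o_3 = (-7.6569, -4.8284, 0.1716)
after link 4: o_4 = (-7.1569, -4.3284, -0.5355)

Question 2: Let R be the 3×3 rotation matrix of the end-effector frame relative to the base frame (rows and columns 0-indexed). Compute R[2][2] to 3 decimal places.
End-effector z-axis (col 2 of R) = (0.5000,0.5000,-0.7071)
R[2][2] = -0.7071

-0.707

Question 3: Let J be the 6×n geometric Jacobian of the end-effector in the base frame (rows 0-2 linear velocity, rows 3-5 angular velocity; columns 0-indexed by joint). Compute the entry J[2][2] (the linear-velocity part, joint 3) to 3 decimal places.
2.121

axis z_2 = (-0.7071,0.7071,0.0000); lever o_n−o_2 = (-2.9142,-0.0858,-3.5355)
cross product → J_v[:, 2] = (-2.5000,-2.5000,2.1213)
J_ω[:, 2] = z_2
entry J[2][2] = 2.1213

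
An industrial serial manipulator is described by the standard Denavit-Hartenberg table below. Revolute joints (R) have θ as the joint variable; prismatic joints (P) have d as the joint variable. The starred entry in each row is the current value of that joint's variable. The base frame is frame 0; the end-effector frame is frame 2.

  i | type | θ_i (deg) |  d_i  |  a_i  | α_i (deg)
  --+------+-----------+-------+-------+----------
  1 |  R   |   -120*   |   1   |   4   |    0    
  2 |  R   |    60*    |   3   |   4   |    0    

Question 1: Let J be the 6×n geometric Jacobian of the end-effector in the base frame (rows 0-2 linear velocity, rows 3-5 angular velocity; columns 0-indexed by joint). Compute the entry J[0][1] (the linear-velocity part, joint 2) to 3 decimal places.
3.464

axis z_1 = (0.0000,0.0000,1.0000); lever o_n−o_1 = (2.0000,-3.4641,3.0000)
cross product → J_v[:, 1] = (3.4641,2.0000,-0.0000)
J_ω[:, 1] = z_1
entry J[0][1] = 3.4641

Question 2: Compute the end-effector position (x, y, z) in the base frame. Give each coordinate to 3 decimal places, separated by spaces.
after link 1: o_1 = (-2.0000, -3.4641, 1.0000)
after link 2: o_2 = (0.0000, -6.9282, 4.0000)

0.000 -6.928 4.000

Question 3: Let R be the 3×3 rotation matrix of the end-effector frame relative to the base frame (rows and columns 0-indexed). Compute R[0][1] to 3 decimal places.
End-effector y-axis (col 1 of R) = (0.8660,0.5000,0.0000)
R[0][1] = 0.8660

0.866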